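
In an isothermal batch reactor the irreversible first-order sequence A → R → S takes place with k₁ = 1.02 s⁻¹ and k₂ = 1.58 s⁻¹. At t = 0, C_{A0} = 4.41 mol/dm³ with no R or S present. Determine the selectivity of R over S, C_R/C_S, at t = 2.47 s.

The intermediate concentration in a first-order A→B→C sequence is C_R = k₁C_{A0}(e^(−k₁t) − e^(−k₂t))/(k₂−k₁).
e^(−k₁t) = e^(−1.02×2.47) = e^(−2.519) = 0.08051; e^(−k₂t) = e^(−3.903) = 0.02019.
C_R = 1.02×4.41/(1.58−1.02) × (0.08051−0.02019) = 8.033×0.06032 = 0.4845 mol/dm³.
C_A = C_{A0}e^(−k₁t) = 0.3550 mol/dm³, so C_S = C_{A0}−C_A−C_R = 3.570 mol/dm³; C_R/C_S = 0.136.

0.136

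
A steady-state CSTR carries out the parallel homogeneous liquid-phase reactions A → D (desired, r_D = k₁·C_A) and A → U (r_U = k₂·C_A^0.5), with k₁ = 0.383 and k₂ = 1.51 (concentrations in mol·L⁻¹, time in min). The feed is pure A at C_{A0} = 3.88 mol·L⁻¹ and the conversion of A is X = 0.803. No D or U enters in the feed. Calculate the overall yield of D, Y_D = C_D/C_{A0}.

Exit C_A = C_{A0}(1−X) = 3.88×0.197 = 0.7644 mol·L⁻¹.
In a CSTR the entire volume is at exit conditions, so r_D = 0.383×0.7644 = 0.2927 and r_U = 1.51×0.7644^0.5 = 1.320.
Fraction of consumed A going to D: r_D/(r_D+r_U) = 0.1815.
C_D = 0.1815·C_{A0}·X = 0.1815×3.88×0.803 = 0.566 mol·L⁻¹; Y_D = C_D/C_{A0} = 0.146.

0.146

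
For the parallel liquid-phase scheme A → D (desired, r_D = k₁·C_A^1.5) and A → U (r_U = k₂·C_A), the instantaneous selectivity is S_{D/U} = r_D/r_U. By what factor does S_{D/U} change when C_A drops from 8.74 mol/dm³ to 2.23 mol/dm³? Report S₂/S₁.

S_{D/U} = (k₁/k₂)·C_A^0.5, so S₂/S₁ = (C_{A,2}/C_{A,1})^0.5.
= (2.23/8.74)^0.5 = (0.2551)^0.5 = 0.505.
Selectivity toward D falls as C_A falls — high-concentration operation is favoured.

0.505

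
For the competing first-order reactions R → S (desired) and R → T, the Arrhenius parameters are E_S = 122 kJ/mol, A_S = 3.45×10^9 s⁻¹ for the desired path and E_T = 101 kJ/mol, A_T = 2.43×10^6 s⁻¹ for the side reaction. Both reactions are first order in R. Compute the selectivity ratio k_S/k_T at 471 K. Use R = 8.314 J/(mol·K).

Since both paths have the same order in R, the concentration cancels and S_{S/T} = k_S/k_T = (A_S/A_T)·exp[(E_T−E_S)/(RT)].
(E_T−E_S)/(RT) = (101−122)×10³/(8.314×471) = -21000/3916 = -5.363.
k_S/k_T = (3.45×10^9/2.43×10^6)·exp(-5.363) = 1420 × 0.004688 = 6.66.

6.66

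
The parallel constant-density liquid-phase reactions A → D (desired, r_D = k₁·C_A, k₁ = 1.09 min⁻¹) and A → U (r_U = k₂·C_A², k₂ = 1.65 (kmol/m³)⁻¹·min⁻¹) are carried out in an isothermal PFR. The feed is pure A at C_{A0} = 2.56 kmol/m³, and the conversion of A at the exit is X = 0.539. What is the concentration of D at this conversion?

0.370 kmol/m³

C_A = C_{A0}(1−X) = 1.180 kmol/m³.
Along a PFR/batch, dC_D/dC_A = −r_D/(r_D+r_U) = −k₁/(k₁+k₂·C_A).
Integrating from C_{A0} to C_A: C_D = (1.09/1.65)·ln[(1.09+1.65·2.56)/(1.09+1.65·1.18)] = 0.6606·ln(5.314/3.037) = 0.3695 kmol/m³.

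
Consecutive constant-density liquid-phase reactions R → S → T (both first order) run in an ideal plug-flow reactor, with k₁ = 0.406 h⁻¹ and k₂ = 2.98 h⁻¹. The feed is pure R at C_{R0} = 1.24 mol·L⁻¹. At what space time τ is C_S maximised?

0.774 h

The intermediate peaks when r₁ = r₂, i.e. k₁e^(−k₁τ) = k₂e^(−k₂τ), giving τ_opt = ln(k₂/k₁)/(k₂−k₁).
= ln(2.98/0.406)/(2.98−0.406) = ln(7.340)/2.574 = 1.993/2.574 = 0.774 h.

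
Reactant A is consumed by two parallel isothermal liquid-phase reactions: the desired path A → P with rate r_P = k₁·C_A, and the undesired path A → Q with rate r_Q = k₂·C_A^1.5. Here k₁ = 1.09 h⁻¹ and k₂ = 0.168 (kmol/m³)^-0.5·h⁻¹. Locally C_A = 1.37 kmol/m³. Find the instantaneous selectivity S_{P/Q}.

5.54

S_{P/Q} = r_P/r_Q = (k₁·C_A)/(k₂·C_A^1.5) = (k₁/k₂)·C_A^-0.5.
= (1.09×1.370) / (0.168×1.370^1.5) = 1.493/0.2694 = 5.54.
The undesired path is higher order in A, so low C_A (CSTR or dilute feed) favours P.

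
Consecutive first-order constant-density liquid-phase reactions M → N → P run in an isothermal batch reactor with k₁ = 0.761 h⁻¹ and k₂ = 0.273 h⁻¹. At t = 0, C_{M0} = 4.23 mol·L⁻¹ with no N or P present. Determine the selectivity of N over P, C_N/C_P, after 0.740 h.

8.70

Solving the coupled first-order balances gives C_N(t) = [k₁/(k₂−k₁)]·C_{M0}·(e^(−k₁t) − e^(−k₂t)).
e^(−k₁t) = e^(−0.761×0.740) = e^(−0.5631) = 0.5694; e^(−k₂t) = e^(−0.2020) = 0.8171.
C_N = 0.761×4.23/(0.273−0.761) × (0.5694−0.8171) = (-6.596)×(-0.2477) = 1.634 mol·L⁻¹.
C_M = C_{M0}e^(−k₁t) = 2.409 mol·L⁻¹, so C_P = C_{M0}−C_M−C_N = 0.1877 mol·L⁻¹; C_N/C_P = 8.70.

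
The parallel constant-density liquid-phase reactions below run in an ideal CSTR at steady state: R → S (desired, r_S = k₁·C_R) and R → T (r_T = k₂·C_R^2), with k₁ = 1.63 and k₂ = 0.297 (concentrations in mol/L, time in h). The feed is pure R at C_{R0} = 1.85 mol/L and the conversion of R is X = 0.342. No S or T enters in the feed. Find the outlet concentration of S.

0.518 mol/L

Exit C_R = C_{R0}(1−X) = 1.85×0.658 = 1.217 mol/L.
A CSTR operates uniformly at the exit composition, giving r_S = 1.984 and r_T = 0.4401 (each k·C_R^n at C_R = 1.217).
Fraction of consumed R going to S: r_S/(r_S+r_T) = 0.8185.
C_S = 0.8185·C_{R0}·X = 0.8185×1.85×0.342 = 0.518 mol/L.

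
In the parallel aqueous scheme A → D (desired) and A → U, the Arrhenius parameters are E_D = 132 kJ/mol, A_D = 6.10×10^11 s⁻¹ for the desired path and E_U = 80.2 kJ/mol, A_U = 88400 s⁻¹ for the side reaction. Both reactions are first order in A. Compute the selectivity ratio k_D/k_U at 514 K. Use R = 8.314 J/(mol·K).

37.5

Since both paths have the same order in A, the concentration cancels and S_{D/U} = k_D/k_U = (A_D/A_U)·exp[(E_U−E_D)/(RT)].
(E_U−E_D)/(RT) = (80.2−132)×10³/(8.314×514) = -51800/4273 = -12.12.
k_D/k_U = (6.10×10^11/88400)·exp(-12.12) = 6.900×10^6 × 5.441×10^-6 = 37.5.
Since E_D > E_U, raising the temperature improves selectivity toward D.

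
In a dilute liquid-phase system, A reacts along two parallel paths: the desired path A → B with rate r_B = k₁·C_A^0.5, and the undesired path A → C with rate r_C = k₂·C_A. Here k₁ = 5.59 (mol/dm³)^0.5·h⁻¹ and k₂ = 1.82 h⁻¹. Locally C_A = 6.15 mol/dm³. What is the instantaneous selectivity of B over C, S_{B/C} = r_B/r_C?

1.24

S_{B/C} = r_B/r_C = (k₁·C_A^0.5)/(k₂·C_A) = (k₁/k₂)·C_A^-0.5.
= (5.59×6.150^0.5) / (1.82×6.150) = 13.86/11.19 = 1.24.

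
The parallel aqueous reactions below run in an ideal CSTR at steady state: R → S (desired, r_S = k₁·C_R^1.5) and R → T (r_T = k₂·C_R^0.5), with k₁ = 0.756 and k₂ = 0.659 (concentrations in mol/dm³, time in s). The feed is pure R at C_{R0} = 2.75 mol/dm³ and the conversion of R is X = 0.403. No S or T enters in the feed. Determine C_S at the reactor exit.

Exit C_R = C_{R0}(1−X) = 2.75×0.597 = 1.642 mol/dm³.
In a CSTR the entire volume is at exit conditions, so r_S = 0.756×1.642^1.5 = 1.590 and r_T = 0.659×1.642^0.5 = 0.8444.
Fraction of consumed R going to S: r_S/(r_S+r_T) = 0.6532.
C_S = 0.6532·C_{R0}·X = 0.6532×2.75×0.403 = 0.724 mol/dm³.

0.724 mol/dm³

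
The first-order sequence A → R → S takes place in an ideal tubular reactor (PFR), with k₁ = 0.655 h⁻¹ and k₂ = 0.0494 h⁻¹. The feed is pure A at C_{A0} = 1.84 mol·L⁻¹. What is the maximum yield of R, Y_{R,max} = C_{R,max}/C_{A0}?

0.810

For a first-order series the maximum intermediate yield is C_{R,max}/C_{A0} = (k₁/k₂)^[k₂/(k₂−k₁)].
= (0.655/0.0494)^(0.0494/(0.0494−0.655)) = (13.26)^(-0.08157) = 0.8099.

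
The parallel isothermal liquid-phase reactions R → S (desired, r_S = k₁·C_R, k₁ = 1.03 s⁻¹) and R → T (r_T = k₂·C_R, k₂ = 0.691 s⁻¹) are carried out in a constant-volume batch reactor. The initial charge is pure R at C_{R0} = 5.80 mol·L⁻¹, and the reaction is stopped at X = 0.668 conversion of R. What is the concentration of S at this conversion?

2.32 mol·L⁻¹

C_R = C_{R0}(1−X) = 1.926 mol·L⁻¹.
Both paths are first order in R, so the instantaneous fraction to S is constant: dC_S/d(−C_R) = k₁/(k₁+k₂) = 0.5985.
C_S = 0.5985·(C_{R0}−C_R) = 0.5985×3.874 = 2.32 mol·L⁻¹.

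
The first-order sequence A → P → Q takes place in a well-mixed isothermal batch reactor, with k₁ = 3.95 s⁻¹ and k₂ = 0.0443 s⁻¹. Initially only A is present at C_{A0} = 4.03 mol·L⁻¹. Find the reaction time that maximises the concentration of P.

Setting dC_P/dt = 0 gives t_opt = ln(k₂/k₁)/(k₂−k₁).
= ln(0.0443/3.95)/(0.0443−3.95) = ln(0.01122)/-3.906 = -4.490/-3.906 = 1.15 s.

1.15 s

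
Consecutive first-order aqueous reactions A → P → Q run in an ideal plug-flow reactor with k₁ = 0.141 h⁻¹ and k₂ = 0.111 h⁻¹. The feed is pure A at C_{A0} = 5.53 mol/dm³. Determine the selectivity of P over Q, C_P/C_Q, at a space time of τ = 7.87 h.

1.60

The intermediate concentration in a first-order A→B→C sequence is C_P = k₁C_{A0}(e^(−k₁τ) − e^(−k₂τ))/(k₂−k₁).
e^(−k₁τ) = e^(−0.141×7.87) = e^(−1.110) = 0.3297; e^(−k₂τ) = e^(−0.8736) = 0.4175.
C_P = 0.141×5.53/(0.111−0.141) × (0.3297−0.4175) = (-25.99)×(-0.08779) = 2.282 mol/dm³.
C_A = C_{A0}e^(−k₁τ) = 1.823 mol/dm³, so C_Q = C_{A0}−C_A−C_P = 1.425 mol/dm³; C_P/C_Q = 1.60.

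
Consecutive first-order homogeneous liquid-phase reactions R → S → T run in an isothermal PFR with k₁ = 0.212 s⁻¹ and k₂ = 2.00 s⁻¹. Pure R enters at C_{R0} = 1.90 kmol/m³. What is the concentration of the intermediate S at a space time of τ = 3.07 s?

Solving the coupled first-order balances gives C_S(τ) = [k₁/(k₂−k₁)]·C_{R0}·(e^(−k₁τ) − e^(−k₂τ)).
e^(−k₁τ) = e^(−0.212×3.07) = e^(−0.6508) = 0.5216; e^(−k₂τ) = e^(−6.140) = 0.002155.
C_S = 0.212×1.90/(2.00−0.212) × (0.5216−0.002155) = 0.2253×0.5195 = 0.1170 kmol/m³.

0.117 kmol/m³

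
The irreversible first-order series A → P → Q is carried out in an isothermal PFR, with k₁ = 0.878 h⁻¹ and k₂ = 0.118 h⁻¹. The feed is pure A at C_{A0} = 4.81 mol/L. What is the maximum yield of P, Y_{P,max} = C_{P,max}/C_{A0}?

0.732

Evaluating C_P at τ_opt = ln(k₂/k₁)/(k₂−k₁) gives C_{P,max}/C_{A0} = (k₁/k₂)^[k₂/(k₂−k₁)].
= (0.878/0.118)^(0.118/(0.118−0.878)) = (7.441)^(-0.1553) = 0.7323.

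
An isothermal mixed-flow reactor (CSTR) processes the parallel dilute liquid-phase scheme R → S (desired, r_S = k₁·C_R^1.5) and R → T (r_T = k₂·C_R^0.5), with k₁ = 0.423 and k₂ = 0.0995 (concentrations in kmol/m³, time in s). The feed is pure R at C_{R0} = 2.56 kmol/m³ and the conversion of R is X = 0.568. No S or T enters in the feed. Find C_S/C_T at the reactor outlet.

4.70

Exit C_R = C_{R0}(1−X) = 2.56×0.432 = 1.106 kmol/m³.
Rates in a CSTR are evaluated at the outlet concentration: r_S = 0.423×1.106^1.5 = 0.4920, r_T = 0.0995×1.106^0.5 = 0.1046.
Overall selectivity = C_S/C_T = r_Sτ/(r_Tτ) = r_S/r_T = 4.70.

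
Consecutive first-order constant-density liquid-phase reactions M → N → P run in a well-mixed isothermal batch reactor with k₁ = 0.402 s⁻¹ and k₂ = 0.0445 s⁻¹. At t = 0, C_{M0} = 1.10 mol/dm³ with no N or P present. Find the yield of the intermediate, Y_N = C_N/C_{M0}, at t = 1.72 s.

The intermediate concentration in a first-order A→B→C sequence is C_N = k₁C_{M0}(e^(−k₁t) − e^(−k₂t))/(k₂−k₁).
e^(−k₁t) = e^(−0.402×1.72) = e^(−0.6914) = 0.5009; e^(−k₂t) = e^(−0.07654) = 0.9263.
C_N = 0.402×1.10/(0.0445−0.402) × (0.5009−0.9263) = (-1.237)×(-0.4255) = 0.5263 mol/dm³.
Y_N = C_N/C_{M0} = 0.5263/1.10 = 0.478.

0.478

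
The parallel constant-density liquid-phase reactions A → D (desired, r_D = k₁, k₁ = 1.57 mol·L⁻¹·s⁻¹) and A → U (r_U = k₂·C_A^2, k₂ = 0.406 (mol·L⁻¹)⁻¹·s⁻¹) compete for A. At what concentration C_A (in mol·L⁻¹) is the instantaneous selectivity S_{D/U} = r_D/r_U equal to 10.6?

S_{D/U} = (k₁/k₂)·C_A^-2 ⇒ C_A = (S·k₂/k₁)^(-0.5).
= (10.6×0.406/1.57)^(-0.5) = (2.741)^(-0.5) = 0.604 mol·L⁻¹.

0.604 mol·L⁻¹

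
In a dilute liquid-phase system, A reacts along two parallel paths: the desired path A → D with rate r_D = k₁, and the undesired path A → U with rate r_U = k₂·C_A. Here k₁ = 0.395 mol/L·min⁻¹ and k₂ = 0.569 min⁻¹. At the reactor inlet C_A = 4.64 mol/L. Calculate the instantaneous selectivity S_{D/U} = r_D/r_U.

S_{D/U} = r_D/r_U = (k₁)/(k₂·C_A) = (k₁/k₂)·C_A⁻¹.
= (0.395) / (0.569×4.640) = 0.3950/2.640 = 0.150.
The undesired path is higher order in A, so low C_A (CSTR or dilute feed) favours D.

0.150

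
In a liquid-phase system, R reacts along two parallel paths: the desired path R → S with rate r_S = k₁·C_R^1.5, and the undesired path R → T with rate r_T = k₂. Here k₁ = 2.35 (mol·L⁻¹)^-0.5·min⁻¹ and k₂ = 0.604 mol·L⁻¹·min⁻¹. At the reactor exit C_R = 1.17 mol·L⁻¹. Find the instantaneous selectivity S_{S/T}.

S_{S/T} = r_S/r_T = (k₁·C_R^1.5)/(k₂) = (k₁/k₂)·C_R^1.5.
= (2.35×1.170^1.5) / (0.604) = 2.974/0.6040 = 4.92.

4.92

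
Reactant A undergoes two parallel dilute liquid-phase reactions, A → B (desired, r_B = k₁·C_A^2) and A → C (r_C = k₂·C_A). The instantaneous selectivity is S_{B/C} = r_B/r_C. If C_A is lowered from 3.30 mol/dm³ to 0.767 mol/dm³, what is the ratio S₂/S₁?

S_{B/C} = (k₁/k₂)·C_A, so S₂/S₁ = (C_{A,2}/C_{A,1}).
= 0.767/3.30 = 0.232.
Selectivity toward B falls as C_A falls — high-concentration operation is favoured.

0.232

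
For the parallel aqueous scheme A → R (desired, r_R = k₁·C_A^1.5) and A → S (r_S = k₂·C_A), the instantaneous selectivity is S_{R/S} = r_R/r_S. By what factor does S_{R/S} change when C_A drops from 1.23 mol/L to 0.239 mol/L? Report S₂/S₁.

S_{R/S} = (k₁/k₂)·C_A^0.5, so S₂/S₁ = (C_{A,2}/C_{A,1})^0.5.
= (0.239/1.23)^0.5 = (0.1943)^0.5 = 0.441.
Selectivity toward R falls as C_A falls — high-concentration operation is favoured.

0.441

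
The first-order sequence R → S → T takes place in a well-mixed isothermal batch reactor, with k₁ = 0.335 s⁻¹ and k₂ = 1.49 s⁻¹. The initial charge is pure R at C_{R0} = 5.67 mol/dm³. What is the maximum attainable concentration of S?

For a first-order series the maximum intermediate yield is C_{S,max}/C_{R0} = (k₁/k₂)^[k₂/(k₂−k₁)].
= (0.335/1.49)^(1.49/(1.49−0.335)) = (0.2248)^(1.290) = 0.1458.
C_{S,max} = 0.1458×5.67 = 0.827 mol/dm³.

0.827 mol/dm³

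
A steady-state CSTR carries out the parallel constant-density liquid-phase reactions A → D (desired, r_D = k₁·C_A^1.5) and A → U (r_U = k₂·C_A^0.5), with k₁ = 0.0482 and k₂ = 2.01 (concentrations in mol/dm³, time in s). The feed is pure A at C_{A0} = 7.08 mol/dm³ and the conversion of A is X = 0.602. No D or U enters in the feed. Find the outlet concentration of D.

0.270 mol/dm³

Exit C_A = C_{A0}(1−X) = 7.08×0.398 = 2.818 mol/dm³.
A CSTR operates uniformly at the exit composition, giving r_D = 0.2280 and r_U = 3.374 (each k·C_A^n at C_A = 2.818).
Fraction of consumed A going to D: r_D/(r_D+r_U) = 0.06330.
C_D = 0.06330·C_{A0}·X = 0.06330×7.08×0.602 = 0.270 mol/dm³.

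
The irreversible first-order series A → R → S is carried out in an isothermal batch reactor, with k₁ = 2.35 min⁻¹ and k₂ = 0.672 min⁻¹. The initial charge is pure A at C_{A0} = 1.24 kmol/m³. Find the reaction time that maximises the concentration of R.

Setting dC_R/dt = 0 gives t_opt = ln(k₂/k₁)/(k₂−k₁).
= ln(0.672/2.35)/(0.672−2.35) = ln(0.2860)/-1.678 = -1.252/-1.678 = 0.746 min.

0.746 min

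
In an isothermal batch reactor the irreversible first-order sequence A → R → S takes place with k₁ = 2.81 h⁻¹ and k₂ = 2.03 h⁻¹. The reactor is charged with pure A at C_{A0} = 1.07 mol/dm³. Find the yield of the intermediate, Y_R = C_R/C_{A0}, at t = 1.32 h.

Solving the coupled first-order balances gives C_R(t) = [k₁/(k₂−k₁)]·C_{A0}·(e^(−k₁t) − e^(−k₂t)).
e^(−k₁t) = e^(−2.81×1.32) = e^(−3.709) = 0.02450; e^(−k₂t) = e^(−2.680) = 0.06859.
C_R = 2.81×1.07/(2.03−2.81) × (0.02450−0.06859) = (-3.855)×(-0.04409) = 0.1700 mol/dm³.
Y_R = C_R/C_{A0} = 0.1700/1.07 = 0.159.

0.159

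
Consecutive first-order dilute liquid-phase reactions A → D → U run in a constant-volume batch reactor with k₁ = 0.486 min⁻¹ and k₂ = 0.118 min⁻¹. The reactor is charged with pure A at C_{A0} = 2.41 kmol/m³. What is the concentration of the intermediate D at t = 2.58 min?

1.44 kmol/m³

Solving the coupled first-order balances gives C_D(t) = [k₁/(k₂−k₁)]·C_{A0}·(e^(−k₁t) − e^(−k₂t)).
e^(−k₁t) = e^(−0.486×2.58) = e^(−1.254) = 0.2854; e^(−k₂t) = e^(−0.3044) = 0.7375.
C_D = 0.486×2.41/(0.118−0.486) × (0.2854−0.7375) = (-3.183)×(-0.4521) = 1.439 kmol/m³.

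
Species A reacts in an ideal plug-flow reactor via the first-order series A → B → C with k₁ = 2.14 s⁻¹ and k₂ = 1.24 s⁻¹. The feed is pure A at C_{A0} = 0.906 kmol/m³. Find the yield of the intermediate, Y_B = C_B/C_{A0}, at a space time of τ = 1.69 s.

0.229

For first-order series with pure A initially, C_B(τ) = k₁C_{A0}/(k₂−k₁)·(e^(−k₁τ) − e^(−k₂τ)).
e^(−k₁τ) = e^(−2.14×1.69) = e^(−3.617) = 0.02687; e^(−k₂τ) = e^(−2.096) = 0.1230.
C_B = 2.14×0.906/(1.24−2.14) × (0.02687−0.1230) = (-2.154)×(-0.09612) = 0.2071 kmol/m³.
Y_B = C_B/C_{A0} = 0.2071/0.906 = 0.229.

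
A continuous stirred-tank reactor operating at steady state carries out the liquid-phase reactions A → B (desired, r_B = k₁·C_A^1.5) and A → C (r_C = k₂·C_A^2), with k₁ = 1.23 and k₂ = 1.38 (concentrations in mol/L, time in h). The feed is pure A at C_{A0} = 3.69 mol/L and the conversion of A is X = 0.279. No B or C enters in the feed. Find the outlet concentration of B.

Exit C_A = C_{A0}(1−X) = 3.69×0.721 = 2.660 mol/L.
Rates in a CSTR are evaluated at the outlet concentration: r_B = 1.23×2.660^1.5 = 5.338, r_C = 1.38×2.660^2 = 9.768.
Fraction of consumed A going to B: r_B/(r_B+r_C) = 0.3534.
C_B = 0.3534·C_{A0}·X = 0.3534×3.69×0.279 = 0.364 mol/L.

0.364 mol/L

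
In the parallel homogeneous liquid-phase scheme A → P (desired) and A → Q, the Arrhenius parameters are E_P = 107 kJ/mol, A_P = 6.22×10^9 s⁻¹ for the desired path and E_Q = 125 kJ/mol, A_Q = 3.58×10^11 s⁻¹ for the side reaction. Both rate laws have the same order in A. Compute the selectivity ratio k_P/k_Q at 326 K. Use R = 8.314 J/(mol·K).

With equal orders, S_{P/Q} = k_P/k_Q = (A_P/A_Q)·exp[(E_Q−E_P)/(RT)].
(E_Q−E_P)/(RT) = (125−107)×10³/(8.314×326) = 18000/2710 = 6.641.
k_P/k_Q = (6.22×10^9/3.58×10^11)·exp(6.641) = 0.01737 × 766.0 = 13.3.
Since E_P < E_Q, lowering the temperature improves selectivity toward P.

13.3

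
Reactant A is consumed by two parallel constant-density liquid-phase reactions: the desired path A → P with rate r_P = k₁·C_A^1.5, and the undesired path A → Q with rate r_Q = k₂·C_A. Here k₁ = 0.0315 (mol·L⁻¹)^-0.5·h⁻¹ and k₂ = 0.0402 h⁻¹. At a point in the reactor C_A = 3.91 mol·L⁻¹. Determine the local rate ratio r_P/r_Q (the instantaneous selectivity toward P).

1.55

S_{P/Q} = r_P/r_Q = (k₁·C_A^1.5)/(k₂·C_A) = (k₁/k₂)·C_A^0.5.
= (0.0315×3.910^1.5) / (0.0402×3.910) = 0.2435/0.1572 = 1.55.
Since the desired path is higher order in A, keeping C_A high (PFR or concentrated feed) favours P.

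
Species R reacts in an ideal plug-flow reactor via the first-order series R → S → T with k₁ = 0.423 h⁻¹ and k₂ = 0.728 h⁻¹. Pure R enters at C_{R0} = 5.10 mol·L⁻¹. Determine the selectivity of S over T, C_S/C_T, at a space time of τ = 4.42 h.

0.230

The intermediate concentration in a first-order A→B→C sequence is C_S = k₁C_{R0}(e^(−k₁τ) − e^(−k₂τ))/(k₂−k₁).
e^(−k₁τ) = e^(−0.423×4.42) = e^(−1.870) = 0.1542; e^(−k₂τ) = e^(−3.218) = 0.04004.
C_S = 0.423×5.10/(0.728−0.423) × (0.1542−0.04004) = 7.073×0.1141 = 0.8073 mol·L⁻¹.
C_R = C_{R0}e^(−k₁τ) = 0.7863 mol·L⁻¹, so C_T = C_{R0}−C_R−C_S = 3.506 mol·L⁻¹; C_S/C_T = 0.230.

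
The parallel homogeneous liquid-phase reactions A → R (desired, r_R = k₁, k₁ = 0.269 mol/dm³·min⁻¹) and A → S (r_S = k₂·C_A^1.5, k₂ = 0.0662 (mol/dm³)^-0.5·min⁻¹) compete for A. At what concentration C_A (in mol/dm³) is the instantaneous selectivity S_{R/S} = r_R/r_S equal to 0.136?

S_{R/S} = (k₁/k₂)·C_A^-1.5 ⇒ C_A = (S·k₂/k₁)^(1/(-1.5)).
= (0.136×0.0662/0.269)^(-0.6667) = (0.03347)^(-0.6667) = 9.63 mol/dm³.

9.63 mol/dm³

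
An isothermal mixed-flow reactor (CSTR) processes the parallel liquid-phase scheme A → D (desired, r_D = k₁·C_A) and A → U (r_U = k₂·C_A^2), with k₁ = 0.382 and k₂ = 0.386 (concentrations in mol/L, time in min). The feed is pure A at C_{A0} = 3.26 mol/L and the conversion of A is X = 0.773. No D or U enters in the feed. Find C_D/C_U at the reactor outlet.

1.34

Exit C_A = C_{A0}(1−X) = 3.26×0.227 = 0.7400 mol/L.
In a CSTR the entire volume is at exit conditions, so r_D = 0.382×0.7400 = 0.2827 and r_U = 0.386×0.7400^2 = 0.2114.
Overall selectivity = C_D/C_U = r_Dτ/(r_Uτ) = r_D/r_U = 1.34.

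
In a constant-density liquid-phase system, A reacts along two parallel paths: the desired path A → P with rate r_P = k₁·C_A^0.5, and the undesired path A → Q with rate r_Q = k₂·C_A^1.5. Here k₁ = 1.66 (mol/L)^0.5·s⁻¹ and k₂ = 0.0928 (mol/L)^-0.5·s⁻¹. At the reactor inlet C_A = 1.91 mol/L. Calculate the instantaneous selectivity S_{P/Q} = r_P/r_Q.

S_{P/Q} = r_P/r_Q = (k₁·C_A^0.5)/(k₂·C_A^1.5) = (k₁/k₂)·C_A⁻¹.
= (1.66×1.910^0.5) / (0.0928×1.910^1.5) = 2.294/0.2450 = 9.37.
The undesired path is higher order in A, so low C_A (CSTR or dilute feed) favours P.

9.37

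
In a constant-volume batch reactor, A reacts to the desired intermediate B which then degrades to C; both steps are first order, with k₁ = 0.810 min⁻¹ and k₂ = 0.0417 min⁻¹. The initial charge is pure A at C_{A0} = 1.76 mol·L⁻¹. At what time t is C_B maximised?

For first-order series the maximum of C_B occurs at t_opt = ln(k₂/k₁)/(k₂−k₁).
= ln(0.0417/0.810)/(0.0417−0.810) = ln(0.05148)/-0.7683 = -2.967/-0.7683 = 3.86 min.

3.86 min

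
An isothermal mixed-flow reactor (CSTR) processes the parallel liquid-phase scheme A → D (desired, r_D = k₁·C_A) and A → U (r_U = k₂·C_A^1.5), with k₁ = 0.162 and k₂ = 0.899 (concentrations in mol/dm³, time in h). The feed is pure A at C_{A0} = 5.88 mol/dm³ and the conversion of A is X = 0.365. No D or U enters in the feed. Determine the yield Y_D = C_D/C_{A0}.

0.0311

Exit C_A = C_{A0}(1−X) = 5.88×0.635 = 3.734 mol/dm³.
A CSTR operates uniformly at the exit composition, giving r_D = 0.6049 and r_U = 6.486 (each k·C_A^n at C_A = 3.734).
Fraction of consumed A going to D: r_D/(r_D+r_U) = 0.08530.
C_D = 0.08530·C_{A0}·X = 0.08530×5.88×0.365 = 0.183 mol/dm³; Y_D = C_D/C_{A0} = 0.0311.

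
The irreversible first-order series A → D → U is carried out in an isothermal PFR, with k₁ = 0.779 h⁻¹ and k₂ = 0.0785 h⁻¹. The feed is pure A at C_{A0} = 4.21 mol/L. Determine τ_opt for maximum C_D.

3.28 h

For first-order series the maximum of C_D occurs at τ_opt = ln(k₂/k₁)/(k₂−k₁).
= ln(0.0785/0.779)/(0.0785−0.779) = ln(0.1008)/-0.7005 = -2.295/-0.7005 = 3.28 h.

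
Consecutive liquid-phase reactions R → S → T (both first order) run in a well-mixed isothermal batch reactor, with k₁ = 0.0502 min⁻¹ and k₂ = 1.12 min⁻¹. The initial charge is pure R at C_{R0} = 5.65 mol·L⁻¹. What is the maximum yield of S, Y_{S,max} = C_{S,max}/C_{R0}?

0.0387

For a first-order series the maximum intermediate yield is C_{S,max}/C_{R0} = (k₁/k₂)^[k₂/(k₂−k₁)].
= (0.0502/1.12)^(1.12/(1.12−0.0502)) = (0.04482)^(1.047) = 0.03874.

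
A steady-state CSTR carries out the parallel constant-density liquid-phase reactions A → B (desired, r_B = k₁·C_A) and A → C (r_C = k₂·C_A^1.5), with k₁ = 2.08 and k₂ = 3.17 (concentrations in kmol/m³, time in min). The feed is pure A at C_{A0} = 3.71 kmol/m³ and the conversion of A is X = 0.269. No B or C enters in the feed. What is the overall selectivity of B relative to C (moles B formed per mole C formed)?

Exit C_A = C_{A0}(1−X) = 3.71×0.731 = 2.712 kmol/m³.
A CSTR operates uniformly at the exit composition, giving r_B = 5.641 and r_C = 14.16 (each k·C_A^n at C_A = 2.712).
Overall selectivity = C_B/C_C = r_Bτ/(r_Cτ) = r_B/r_C = 0.398.

0.398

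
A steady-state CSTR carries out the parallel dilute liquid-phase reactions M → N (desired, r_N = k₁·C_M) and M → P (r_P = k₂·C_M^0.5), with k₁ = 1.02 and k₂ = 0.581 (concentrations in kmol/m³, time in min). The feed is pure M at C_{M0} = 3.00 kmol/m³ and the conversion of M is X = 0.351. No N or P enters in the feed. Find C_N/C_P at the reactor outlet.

Exit C_M = C_{M0}(1−X) = 3.00×0.649 = 1.947 kmol/m³.
Rates in a CSTR are evaluated at the outlet concentration: r_N = 1.02×1.947 = 1.986, r_P = 0.581×1.947^0.5 = 0.8107.
Overall selectivity = C_N/C_P = r_Nτ/(r_Pτ) = r_N/r_P = 2.45.

2.45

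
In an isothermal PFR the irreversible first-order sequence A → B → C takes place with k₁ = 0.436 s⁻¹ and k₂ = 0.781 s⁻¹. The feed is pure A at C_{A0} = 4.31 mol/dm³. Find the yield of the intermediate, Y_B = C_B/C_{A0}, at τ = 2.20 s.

0.258

For first-order series with pure A initially, C_B(τ) = k₁C_{A0}/(k₂−k₁)·(e^(−k₁τ) − e^(−k₂τ)).
e^(−k₁τ) = e^(−0.436×2.20) = e^(−0.9592) = 0.3832; e^(−k₂τ) = e^(−1.718) = 0.1794.
C_B = 0.436×4.31/(0.781−0.436) × (0.3832−0.1794) = 5.447×0.2038 = 1.110 mol/dm³.
Y_B = C_B/C_{A0} = 1.110/4.31 = 0.258.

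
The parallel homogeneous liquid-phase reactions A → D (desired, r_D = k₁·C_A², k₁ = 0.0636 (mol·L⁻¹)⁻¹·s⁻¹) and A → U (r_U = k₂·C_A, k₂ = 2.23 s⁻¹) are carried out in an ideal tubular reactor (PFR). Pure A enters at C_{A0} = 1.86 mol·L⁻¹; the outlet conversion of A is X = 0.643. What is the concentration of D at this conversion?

0.0414 mol·L⁻¹

C_A = C_{A0}(1−X) = 0.6640 mol·L⁻¹.
Along a PFR/batch, dC_U/dC_A = −r_U/(r_D+r_U) = −k₂/(k₂+k₁·C_A).
Integrating from C_{A0} to C_A: C_U = (2.23/0.0636)·ln[(2.23+0.0636·1.86)/(2.23+0.0636·0.664)] = 35.06·ln(2.348/2.272) = 1.155 mol·L⁻¹.
Then C_D = (C_{A0}−C_A) − C_U = 1.196 − 1.155 = 0.04145 mol·L⁻¹.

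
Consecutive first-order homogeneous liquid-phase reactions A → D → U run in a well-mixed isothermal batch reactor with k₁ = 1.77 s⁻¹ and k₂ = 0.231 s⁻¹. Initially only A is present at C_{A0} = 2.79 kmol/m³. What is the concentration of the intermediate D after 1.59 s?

2.03 kmol/m³

Solving the coupled first-order balances gives C_D(t) = [k₁/(k₂−k₁)]·C_{A0}·(e^(−k₁t) − e^(−k₂t)).
e^(−k₁t) = e^(−1.77×1.59) = e^(−2.814) = 0.05995; e^(−k₂t) = e^(−0.3673) = 0.6926.
C_D = 1.77×2.79/(0.231−1.77) × (0.05995−0.6926) = (-3.209)×(-0.6327) = 2.030 kmol/m³.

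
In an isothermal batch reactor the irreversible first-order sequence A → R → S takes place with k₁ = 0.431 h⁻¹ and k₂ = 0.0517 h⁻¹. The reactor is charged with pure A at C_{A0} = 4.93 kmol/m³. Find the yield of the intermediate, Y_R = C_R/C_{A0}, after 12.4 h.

0.593

The intermediate concentration in a first-order A→B→C sequence is C_R = k₁C_{A0}(e^(−k₁t) − e^(−k₂t))/(k₂−k₁).
e^(−k₁t) = e^(−0.431×12.4) = e^(−5.344) = 0.004775; e^(−k₂t) = e^(−0.6411) = 0.5267.
C_R = 0.431×4.93/(0.0517−0.431) × (0.004775−0.5267) = (-5.602)×(-0.5219) = 2.924 kmol/m³.
Y_R = C_R/C_{A0} = 2.924/4.93 = 0.593.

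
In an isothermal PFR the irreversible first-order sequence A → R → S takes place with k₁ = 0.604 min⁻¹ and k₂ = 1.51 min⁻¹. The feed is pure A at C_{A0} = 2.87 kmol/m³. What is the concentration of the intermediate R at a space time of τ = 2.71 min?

The intermediate concentration in a first-order A→B→C sequence is C_R = k₁C_{A0}(e^(−k₁τ) − e^(−k₂τ))/(k₂−k₁).
e^(−k₁τ) = e^(−0.604×2.71) = e^(−1.637) = 0.1946; e^(−k₂τ) = e^(−4.092) = 0.01670.
C_R = 0.604×2.87/(1.51−0.604) × (0.1946−0.01670) = 1.913×0.1779 = 0.3404 kmol/m³.

0.340 kmol/m³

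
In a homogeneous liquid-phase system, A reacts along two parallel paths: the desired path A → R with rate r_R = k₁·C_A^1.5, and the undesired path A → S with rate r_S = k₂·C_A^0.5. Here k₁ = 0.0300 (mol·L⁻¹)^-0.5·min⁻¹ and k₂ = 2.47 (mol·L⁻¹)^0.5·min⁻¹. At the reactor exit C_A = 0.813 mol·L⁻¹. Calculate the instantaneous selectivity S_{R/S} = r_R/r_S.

0.00987

S_{R/S} = r_R/r_S = (k₁·C_A^1.5)/(k₂·C_A^0.5) = (k₁/k₂)·C_A.
= (0.0300×0.8130^1.5) / (2.47×0.8130^0.5) = 0.02199/2.227 = 0.00987.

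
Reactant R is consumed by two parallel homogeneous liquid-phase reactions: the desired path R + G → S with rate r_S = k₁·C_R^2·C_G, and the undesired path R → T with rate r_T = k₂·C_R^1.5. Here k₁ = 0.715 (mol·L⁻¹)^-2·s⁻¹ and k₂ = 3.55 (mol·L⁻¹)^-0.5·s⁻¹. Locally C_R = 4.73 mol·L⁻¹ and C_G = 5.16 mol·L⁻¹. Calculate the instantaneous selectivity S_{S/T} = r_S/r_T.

S_{S/T} = r_S/r_T = (k₁·C_R^2·C_G)/(k₂·C_R^1.5) = (k₁/k₂)·C_R^0.5·C_G.
= (0.715×4.730^2×5.160) / (3.55×4.730^1.5) = 82.54/36.52 = 2.26.
Since the desired path is higher order in R, keeping C_R high (PFR or concentrated feed) favours S.

2.26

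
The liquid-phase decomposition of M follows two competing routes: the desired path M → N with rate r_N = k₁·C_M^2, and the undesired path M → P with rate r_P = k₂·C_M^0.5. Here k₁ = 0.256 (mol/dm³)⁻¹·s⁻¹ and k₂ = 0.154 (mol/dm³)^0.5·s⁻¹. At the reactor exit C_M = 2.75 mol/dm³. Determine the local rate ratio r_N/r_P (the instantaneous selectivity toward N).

7.58

S_{N/P} = r_N/r_P = (k₁·C_M^2)/(k₂·C_M^0.5) = (k₁/k₂)·C_M^1.5.
= (0.256×2.750^2) / (0.154×2.750^0.5) = 1.936/0.2554 = 7.58.
Since the desired path is higher order in M, keeping C_M high (PFR or concentrated feed) favours N.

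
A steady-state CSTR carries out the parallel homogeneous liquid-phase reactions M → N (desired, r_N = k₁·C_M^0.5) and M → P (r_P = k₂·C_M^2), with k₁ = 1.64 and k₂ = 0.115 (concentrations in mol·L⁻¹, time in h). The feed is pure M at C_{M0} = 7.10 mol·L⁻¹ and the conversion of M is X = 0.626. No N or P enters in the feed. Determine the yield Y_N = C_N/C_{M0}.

Exit C_M = C_{M0}(1−X) = 7.10×0.374 = 2.655 mol·L⁻¹.
A CSTR operates uniformly at the exit composition, giving r_N = 2.672 and r_P = 0.8109 (each k·C_M^n at C_M = 2.655).
Fraction of consumed M going to N: r_N/(r_N+r_P) = 0.7672.
C_N = 0.7672·C_{M0}·X = 0.7672×7.10×0.626 = 3.41 mol·L⁻¹; Y_N = C_N/C_{M0} = 0.480.

0.480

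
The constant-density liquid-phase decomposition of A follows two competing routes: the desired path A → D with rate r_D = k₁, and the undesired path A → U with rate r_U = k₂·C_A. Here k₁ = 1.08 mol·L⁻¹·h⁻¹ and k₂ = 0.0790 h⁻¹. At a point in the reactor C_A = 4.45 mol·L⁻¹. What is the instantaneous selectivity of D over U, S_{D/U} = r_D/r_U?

3.07

S_{D/U} = r_D/r_U = (k₁)/(k₂·C_A) = (k₁/k₂)·C_A⁻¹.
= (1.08) / (0.0790×4.450) = 1.080/0.3516 = 3.07.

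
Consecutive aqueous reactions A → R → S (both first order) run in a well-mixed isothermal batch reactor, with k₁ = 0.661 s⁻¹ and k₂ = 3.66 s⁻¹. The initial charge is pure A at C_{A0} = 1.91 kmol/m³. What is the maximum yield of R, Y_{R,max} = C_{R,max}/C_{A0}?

Evaluating C_R at t_opt = ln(k₂/k₁)/(k₂−k₁) gives C_{R,max}/C_{A0} = (k₁/k₂)^[k₂/(k₂−k₁)].
= (0.661/3.66)^(3.66/(3.66−0.661)) = (0.1806)^(1.220) = 0.1239.

0.124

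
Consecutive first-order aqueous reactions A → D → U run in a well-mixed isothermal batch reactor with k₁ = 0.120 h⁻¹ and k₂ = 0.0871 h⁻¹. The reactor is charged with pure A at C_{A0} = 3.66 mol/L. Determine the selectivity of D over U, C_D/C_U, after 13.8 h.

The intermediate concentration in a first-order A→B→C sequence is C_D = k₁C_{A0}(e^(−k₁t) − e^(−k₂t))/(k₂−k₁).
e^(−k₁t) = e^(−0.120×13.8) = e^(−1.656) = 0.1909; e^(−k₂t) = e^(−1.202) = 0.3006.
C_D = 0.120×3.66/(0.0871−0.120) × (0.1909−0.3006) = (-13.35)×(-0.1097) = 1.464 mol/L.
C_A = C_{A0}e^(−k₁t) = 0.6987 mol/L, so C_U = C_{A0}−C_A−C_D = 1.497 mol/L; C_D/C_U = 0.978.

0.978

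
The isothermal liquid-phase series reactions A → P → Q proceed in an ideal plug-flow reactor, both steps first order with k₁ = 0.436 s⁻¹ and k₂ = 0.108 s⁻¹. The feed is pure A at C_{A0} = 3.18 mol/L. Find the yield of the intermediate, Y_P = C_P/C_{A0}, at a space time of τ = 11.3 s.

0.383

For first-order series with pure A initially, C_P(τ) = k₁C_{A0}/(k₂−k₁)·(e^(−k₁τ) − e^(−k₂τ)).
e^(−k₁τ) = e^(−0.436×11.3) = e^(−4.927) = 0.007250; e^(−k₂τ) = e^(−1.220) = 0.2951.
C_P = 0.436×3.18/(0.108−0.436) × (0.007250−0.2951) = (-4.227)×(-0.2879) = 1.217 mol/L.
Y_P = C_P/C_{A0} = 1.217/3.18 = 0.383.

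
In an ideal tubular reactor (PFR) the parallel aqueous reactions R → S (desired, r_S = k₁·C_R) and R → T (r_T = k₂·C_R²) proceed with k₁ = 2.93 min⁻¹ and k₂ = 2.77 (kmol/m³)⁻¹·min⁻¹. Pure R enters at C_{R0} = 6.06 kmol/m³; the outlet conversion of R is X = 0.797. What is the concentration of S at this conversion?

1.20 kmol/m³

C_R = C_{R0}(1−X) = 1.230 kmol/m³.
Along a PFR/batch, dC_S/dC_R = −r_S/(r_S+r_T) = −k₁/(k₁+k₂·C_R).
Integrating from C_{R0} to C_R: C_S = (2.93/2.77)·ln[(2.93+2.77·6.06)/(2.93+2.77·1.23)] = 1.058·ln(19.72/6.338) = 1.200 kmol/m³.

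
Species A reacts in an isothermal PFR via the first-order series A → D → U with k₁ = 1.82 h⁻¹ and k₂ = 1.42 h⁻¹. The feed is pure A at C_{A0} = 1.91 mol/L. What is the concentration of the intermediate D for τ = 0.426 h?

For first-order series with pure A initially, C_D(τ) = k₁C_{A0}/(k₂−k₁)·(e^(−k₁τ) − e^(−k₂τ)).
e^(−k₁τ) = e^(−1.82×0.426) = e^(−0.7753) = 0.4606; e^(−k₂τ) = e^(−0.6049) = 0.5461.
C_D = 1.82×1.91/(1.42−1.82) × (0.4606−0.5461) = (-8.690)×(-0.08556) = 0.7436 mol/L.

0.744 mol/L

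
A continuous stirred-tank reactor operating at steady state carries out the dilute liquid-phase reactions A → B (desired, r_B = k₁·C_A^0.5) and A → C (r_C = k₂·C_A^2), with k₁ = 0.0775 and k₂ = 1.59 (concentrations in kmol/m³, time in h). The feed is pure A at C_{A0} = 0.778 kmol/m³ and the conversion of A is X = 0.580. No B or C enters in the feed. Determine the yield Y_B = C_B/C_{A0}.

0.120

Exit C_A = C_{A0}(1−X) = 0.778×0.420 = 0.3268 kmol/m³.
Rates in a CSTR are evaluated at the outlet concentration: r_B = 0.0775×0.3268^0.5 = 0.04430, r_C = 1.59×0.3268^2 = 0.1698.
Fraction of consumed A going to B: r_B/(r_B+r_C) = 0.2069.
C_B = 0.2069·C_{A0}·X = 0.2069×0.778×0.580 = 0.0934 kmol/m³; Y_B = C_B/C_{A0} = 0.120.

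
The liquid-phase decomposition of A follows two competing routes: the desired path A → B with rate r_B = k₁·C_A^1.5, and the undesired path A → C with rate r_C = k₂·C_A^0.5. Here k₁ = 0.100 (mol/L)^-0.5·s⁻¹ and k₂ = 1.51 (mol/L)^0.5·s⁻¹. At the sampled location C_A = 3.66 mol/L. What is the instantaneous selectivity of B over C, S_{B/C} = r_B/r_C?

0.242

S_{B/C} = r_B/r_C = (k₁·C_A^1.5)/(k₂·C_A^0.5) = (k₁/k₂)·C_A.
= (0.100×3.660^1.5) / (1.51×3.660^0.5) = 0.7002/2.889 = 0.242.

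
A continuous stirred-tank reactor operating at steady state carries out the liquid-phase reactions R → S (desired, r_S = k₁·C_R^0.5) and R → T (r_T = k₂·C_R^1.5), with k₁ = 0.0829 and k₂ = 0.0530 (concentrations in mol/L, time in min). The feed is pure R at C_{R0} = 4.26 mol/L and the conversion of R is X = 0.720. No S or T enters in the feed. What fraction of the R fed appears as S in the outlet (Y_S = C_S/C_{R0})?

Exit C_R = C_{R0}(1−X) = 4.26×0.280 = 1.193 mol/L.
In a CSTR the entire volume is at exit conditions, so r_S = 0.0829×1.193^0.5 = 0.09054 and r_T = 0.0530×1.193^1.5 = 0.06904.
Fraction of consumed R going to S: r_S/(r_S+r_T) = 0.5673.
C_S = 0.5673·C_{R0}·X = 0.5673×4.26×0.720 = 1.74 mol/L; Y_S = C_S/C_{R0} = 0.408.

0.408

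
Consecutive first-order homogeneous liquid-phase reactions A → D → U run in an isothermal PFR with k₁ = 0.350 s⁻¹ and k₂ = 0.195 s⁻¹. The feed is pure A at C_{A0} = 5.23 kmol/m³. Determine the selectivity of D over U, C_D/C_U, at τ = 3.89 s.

Solving the coupled first-order balances gives C_D(τ) = [k₁/(k₂−k₁)]·C_{A0}·(e^(−k₁τ) − e^(−k₂τ)).
e^(−k₁τ) = e^(−0.350×3.89) = e^(−1.361) = 0.2563; e^(−k₂τ) = e^(−0.7586) = 0.4683.
C_D = 0.350×5.23/(0.195−0.350) × (0.2563−0.4683) = (-11.81)×(-0.2121) = 2.504 kmol/m³.
C_A = C_{A0}e^(−k₁τ) = 1.340 kmol/m³, so C_U = C_{A0}−C_A−C_D = 1.385 kmol/m³; C_D/C_U = 1.81.

1.81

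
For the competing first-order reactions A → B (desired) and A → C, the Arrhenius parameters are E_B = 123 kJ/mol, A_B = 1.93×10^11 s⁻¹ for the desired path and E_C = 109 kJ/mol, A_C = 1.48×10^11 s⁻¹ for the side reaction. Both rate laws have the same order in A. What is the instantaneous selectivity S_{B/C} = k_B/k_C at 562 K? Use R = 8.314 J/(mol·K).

k_B/k_C = (A_B/A_C)·exp[−(E_B−E_C)/(RT)] = (A_B/A_C)·exp[(E_C−E_B)/(RT)].
(E_C−E_B)/(RT) = (109−123)×10³/(8.314×562) = -14000/4672 = -2.996.
k_B/k_C = (1.93×10^11/1.48×10^11)·exp(-2.996) = 1.304 × 0.04997 = 0.0652.
Since E_B > E_C, raising the temperature improves selectivity toward B.

0.0652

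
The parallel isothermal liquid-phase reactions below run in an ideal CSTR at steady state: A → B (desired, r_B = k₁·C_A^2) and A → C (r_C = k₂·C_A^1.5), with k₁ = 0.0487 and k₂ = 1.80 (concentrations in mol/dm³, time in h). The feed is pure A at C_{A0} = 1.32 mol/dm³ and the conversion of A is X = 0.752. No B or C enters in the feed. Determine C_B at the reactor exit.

Exit C_A = C_{A0}(1−X) = 1.32×0.248 = 0.3274 mol/dm³.
Rates in a CSTR are evaluated at the outlet concentration: r_B = 0.0487×0.3274^2 = 0.005219, r_C = 1.80×0.3274^1.5 = 0.3371.
Fraction of consumed A going to B: r_B/(r_B+r_C) = 0.01524.
C_B = 0.01524·C_{A0}·X = 0.01524×1.32×0.752 = 0.0151 mol/dm³.

0.0151 mol/dm³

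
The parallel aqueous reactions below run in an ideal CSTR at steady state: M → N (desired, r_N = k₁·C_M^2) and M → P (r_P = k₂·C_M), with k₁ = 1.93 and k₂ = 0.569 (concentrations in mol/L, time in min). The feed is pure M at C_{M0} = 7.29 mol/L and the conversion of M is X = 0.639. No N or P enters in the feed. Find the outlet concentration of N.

4.19 mol/L

Exit C_M = C_{M0}(1−X) = 7.29×0.361 = 2.632 mol/L.
Rates in a CSTR are evaluated at the outlet concentration: r_N = 1.93×2.632^2 = 13.37, r_P = 0.569×2.632 = 1.497.
Fraction of consumed M going to N: r_N/(r_N+r_P) = 0.8993.
C_N = 0.8993·C_{M0}·X = 0.8993×7.29×0.639 = 4.19 mol/L.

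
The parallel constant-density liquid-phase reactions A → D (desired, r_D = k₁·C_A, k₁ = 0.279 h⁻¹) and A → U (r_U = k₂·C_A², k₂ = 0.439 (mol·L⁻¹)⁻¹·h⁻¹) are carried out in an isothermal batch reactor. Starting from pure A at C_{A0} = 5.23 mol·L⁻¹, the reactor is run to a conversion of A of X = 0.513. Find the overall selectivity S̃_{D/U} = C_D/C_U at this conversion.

0.169

C_A = C_{A0}(1−X) = 2.547 mol·L⁻¹.
Along a PFR/batch, dC_D/dC_A = −r_D/(r_D+r_U) = −k₁/(k₁+k₂·C_A).
Integrating from C_{A0} to C_A: C_D = (0.279/0.439)·ln[(0.279+0.439·5.23)/(0.279+0.439·2.55)] = 0.6355·ln(2.575/1.397) = 0.3886 mol·L⁻¹.
C_U = (C_{A0}−C_A)−C_D = 2.294 mol·L⁻¹; S̃_{D/U} = 0.3886/2.294 = 0.169.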